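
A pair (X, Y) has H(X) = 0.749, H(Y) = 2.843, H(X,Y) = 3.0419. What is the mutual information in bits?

I(X;Y) = H(X) + H(Y) - H(X,Y)
I(X;Y) = 0.749 + 2.843 - 3.0419 = 0.5501 bits


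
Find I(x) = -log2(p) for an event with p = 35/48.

Information content I(x) = -log₂(p(x))
I = -log₂(35/48) = -log₂(0.7292)
I = 0.4557 bits


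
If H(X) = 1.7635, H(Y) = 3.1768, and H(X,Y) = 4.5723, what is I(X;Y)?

I(X;Y) = H(X) + H(Y) - H(X,Y)
I(X;Y) = 1.7635 + 3.1768 - 4.5723 = 0.368 bits


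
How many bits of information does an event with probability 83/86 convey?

Information content I(x) = -log₂(p(x))
I = -log₂(83/86) = -log₂(0.9651)
I = 0.0512 bits


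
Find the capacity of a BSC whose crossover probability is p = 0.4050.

For BSC with error probability p:
C = 1 - H(p) where H(p) is binary entropy
H(0.4050) = -0.4050 × log₂(0.4050) - 0.5950 × log₂(0.5950)
H(p) = 0.9738
C = 1 - 0.9738 = 0.0262 bits/use


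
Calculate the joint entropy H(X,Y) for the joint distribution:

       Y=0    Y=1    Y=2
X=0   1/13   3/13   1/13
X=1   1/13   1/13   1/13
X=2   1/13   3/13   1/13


H(X,Y) = -Σ p(x,y) log₂ p(x,y)
  p(0,0)=1/13: -0.0769 × log₂(0.0769) = 0.2846
  p(0,1)=3/13: -0.2308 × log₂(0.2308) = 0.4882
  p(0,2)=1/13: -0.0769 × log₂(0.0769) = 0.2846
  p(1,0)=1/13: -0.0769 × log₂(0.0769) = 0.2846
  p(1,1)=1/13: -0.0769 × log₂(0.0769) = 0.2846
  p(1,2)=1/13: -0.0769 × log₂(0.0769) = 0.2846
  p(2,0)=1/13: -0.0769 × log₂(0.0769) = 0.2846
  p(2,1)=3/13: -0.2308 × log₂(0.2308) = 0.4882
  p(2,2)=1/13: -0.0769 × log₂(0.0769) = 0.2846
H(X,Y) = 2.9689 bits


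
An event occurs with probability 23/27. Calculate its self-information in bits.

Information content I(x) = -log₂(p(x))
I = -log₂(23/27) = -log₂(0.8519)
I = 0.2313 bits


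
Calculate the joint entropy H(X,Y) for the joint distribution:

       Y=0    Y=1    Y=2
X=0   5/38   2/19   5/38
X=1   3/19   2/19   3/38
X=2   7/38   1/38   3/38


H(X,Y) = -Σ p(x,y) log₂ p(x,y)
  p(0,0)=5/38: -0.1316 × log₂(0.1316) = 0.3850
  p(0,1)=2/19: -0.1053 × log₂(0.1053) = 0.3419
  p(0,2)=5/38: -0.1316 × log₂(0.1316) = 0.3850
  p(1,0)=3/19: -0.1579 × log₂(0.1579) = 0.4205
  p(1,1)=2/19: -0.1053 × log₂(0.1053) = 0.3419
  p(1,2)=3/38: -0.0789 × log₂(0.0789) = 0.2892
  p(2,0)=7/38: -0.1842 × log₂(0.1842) = 0.4496
  p(2,1)=1/38: -0.0263 × log₂(0.0263) = 0.1381
  p(2,2)=3/38: -0.0789 × log₂(0.0789) = 0.2892
H(X,Y) = 3.0403 bits


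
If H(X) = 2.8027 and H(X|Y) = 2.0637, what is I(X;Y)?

I(X;Y) = H(X) - H(X|Y)
I(X;Y) = 2.8027 - 2.0637 = 0.739 bits


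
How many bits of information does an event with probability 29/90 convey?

Information content I(x) = -log₂(p(x))
I = -log₂(29/90) = -log₂(0.3222)
I = 1.6339 bits


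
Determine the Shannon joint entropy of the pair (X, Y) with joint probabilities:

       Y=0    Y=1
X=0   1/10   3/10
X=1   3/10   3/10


H(X,Y) = -Σ p(x,y) log₂ p(x,y)
  p(0,0)=1/10: -0.1000 × log₂(0.1000) = 0.3322
  p(0,1)=3/10: -0.3000 × log₂(0.3000) = 0.5211
  p(1,0)=3/10: -0.3000 × log₂(0.3000) = 0.5211
  p(1,1)=3/10: -0.3000 × log₂(0.3000) = 0.5211
H(X,Y) = 1.8955 bits


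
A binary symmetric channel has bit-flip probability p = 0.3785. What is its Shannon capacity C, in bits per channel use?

For BSC with error probability p:
C = 1 - H(p) where H(p) is binary entropy
H(0.3785) = -0.3785 × log₂(0.3785) - 0.6215 × log₂(0.6215)
H(p) = 0.9570
C = 1 - 0.9570 = 0.0430 bits/use


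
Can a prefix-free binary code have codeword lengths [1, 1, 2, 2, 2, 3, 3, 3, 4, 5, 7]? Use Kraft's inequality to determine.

Kraft inequality: Σ 2^(-l_i) ≤ 1 for prefix-free code
Calculating: 2^(-1) + 2^(-1) + 2^(-2) + 2^(-2) + 2^(-2) + 2^(-3) + 2^(-3) + 2^(-3) + 2^(-4) + 2^(-5) + 2^(-7)
= 0.5 + 0.5 + 0.25 + 0.25 + 0.25 + 0.125 + 0.125 + 0.125 + 0.0625 + 0.03125 + 0.0078125
= 2.2266
Since 2.2266 > 1, prefix-free code does not exist


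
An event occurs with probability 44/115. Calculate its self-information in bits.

Information content I(x) = -log₂(p(x))
I = -log₂(44/115) = -log₂(0.3826)
I = 1.3861 bits


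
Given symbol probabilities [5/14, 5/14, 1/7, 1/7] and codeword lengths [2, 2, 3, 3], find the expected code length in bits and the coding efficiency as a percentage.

Average length L = Σ p_i × l_i = 2.2857 bits
Entropy H = 1.8631 bits
Efficiency η = H/L × 100% = 81.51%


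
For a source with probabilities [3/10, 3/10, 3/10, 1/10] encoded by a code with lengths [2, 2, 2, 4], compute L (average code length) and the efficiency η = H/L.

Average length L = Σ p_i × l_i = 2.2000 bits
Entropy H = 1.8955 bits
Efficiency η = H/L × 100% = 86.16%


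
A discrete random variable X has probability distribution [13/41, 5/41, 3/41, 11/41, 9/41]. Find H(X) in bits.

H(X) = -Σ p(x) log₂ p(x)
  -13/41 × log₂(13/41) = 0.5254
  -5/41 × log₂(5/41) = 0.3702
  -3/41 × log₂(3/41) = 0.2760
  -11/41 × log₂(11/41) = 0.5093
  -9/41 × log₂(9/41) = 0.4802
H(X) = 2.1611 bits


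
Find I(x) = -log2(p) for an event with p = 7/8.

Information content I(x) = -log₂(p(x))
I = -log₂(7/8) = -log₂(0.8750)
I = 0.1926 bits


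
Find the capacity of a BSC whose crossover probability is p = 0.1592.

For BSC with error probability p:
C = 1 - H(p) where H(p) is binary entropy
H(0.1592) = -0.1592 × log₂(0.1592) - 0.8408 × log₂(0.8408)
H(p) = 0.6324
C = 1 - 0.6324 = 0.3676 bits/use


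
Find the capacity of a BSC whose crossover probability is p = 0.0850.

For BSC with error probability p:
C = 1 - H(p) where H(p) is binary entropy
H(0.0850) = -0.0850 × log₂(0.0850) - 0.9150 × log₂(0.9150)
H(p) = 0.4196
C = 1 - 0.4196 = 0.5804 bits/use


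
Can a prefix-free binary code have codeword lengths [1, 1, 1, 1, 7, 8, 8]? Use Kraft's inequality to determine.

Kraft inequality: Σ 2^(-l_i) ≤ 1 for prefix-free code
Calculating: 2^(-1) + 2^(-1) + 2^(-1) + 2^(-1) + 2^(-7) + 2^(-8) + 2^(-8)
= 0.5 + 0.5 + 0.5 + 0.5 + 0.0078125 + 0.00390625 + 0.00390625
= 2.0156
Since 2.0156 > 1, prefix-free code does not exist


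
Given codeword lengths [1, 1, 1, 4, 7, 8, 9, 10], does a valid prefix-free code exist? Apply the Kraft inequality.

Kraft inequality: Σ 2^(-l_i) ≤ 1 for prefix-free code
Calculating: 2^(-1) + 2^(-1) + 2^(-1) + 2^(-4) + 2^(-7) + 2^(-8) + 2^(-9) + 2^(-10)
= 0.5 + 0.5 + 0.5 + 0.0625 + 0.0078125 + 0.00390625 + 0.001953125 + 0.0009765625
= 1.5771
Since 1.5771 > 1, prefix-free code does not exist


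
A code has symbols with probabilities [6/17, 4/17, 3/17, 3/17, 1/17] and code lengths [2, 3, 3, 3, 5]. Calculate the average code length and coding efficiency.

Average length L = Σ p_i × l_i = 2.7647 bits
Entropy H = 2.1451 bits
Efficiency η = H/L × 100% = 77.59%


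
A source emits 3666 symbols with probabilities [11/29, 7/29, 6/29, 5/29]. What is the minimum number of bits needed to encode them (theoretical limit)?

Entropy H = 1.9330 bits/symbol
Minimum bits = H × n = 1.9330 × 3666
= 7086.35 bits


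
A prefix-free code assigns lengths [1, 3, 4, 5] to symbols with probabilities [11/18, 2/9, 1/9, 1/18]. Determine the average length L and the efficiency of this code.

Average length L = Σ p_i × l_i = 2.0000 bits
Entropy H = 1.5003 bits
Efficiency η = H/L × 100% = 75.01%


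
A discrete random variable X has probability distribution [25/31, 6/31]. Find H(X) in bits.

H(X) = -Σ p(x) log₂ p(x)
  -25/31 × log₂(25/31) = 0.2503
  -6/31 × log₂(6/31) = 0.4586
H(X) = 0.7088 bits


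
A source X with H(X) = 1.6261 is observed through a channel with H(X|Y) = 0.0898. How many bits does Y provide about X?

I(X;Y) = H(X) - H(X|Y)
I(X;Y) = 1.6261 - 0.0898 = 1.5363 bits


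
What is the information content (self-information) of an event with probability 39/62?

Information content I(x) = -log₂(p(x))
I = -log₂(39/62) = -log₂(0.6290)
I = 0.6688 bits


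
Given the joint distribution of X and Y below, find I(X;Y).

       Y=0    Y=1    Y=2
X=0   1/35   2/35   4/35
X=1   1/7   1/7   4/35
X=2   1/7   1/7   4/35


H(X) = 1.5219, H(Y) = 1.5838, H(X,Y) = 3.0596
I(X;Y) = H(X) + H(Y) - H(X,Y) = 0.0461 bits


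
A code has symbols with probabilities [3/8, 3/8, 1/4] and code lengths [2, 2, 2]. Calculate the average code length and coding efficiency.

Average length L = Σ p_i × l_i = 2.0000 bits
Entropy H = 1.5613 bits
Efficiency η = H/L × 100% = 78.06%


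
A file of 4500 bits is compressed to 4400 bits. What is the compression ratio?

Compression ratio = Original / Compressed
= 4500 / 4400 = 1.02:1


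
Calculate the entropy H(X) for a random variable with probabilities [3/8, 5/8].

H(X) = -Σ p(x) log₂ p(x)
  -3/8 × log₂(3/8) = 0.5306
  -5/8 × log₂(5/8) = 0.4238
H(X) = 0.9544 bits


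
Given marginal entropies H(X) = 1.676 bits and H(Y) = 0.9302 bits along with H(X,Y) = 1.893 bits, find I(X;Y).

I(X;Y) = H(X) + H(Y) - H(X,Y)
I(X;Y) = 1.676 + 0.9302 - 1.893 = 0.7132 bits


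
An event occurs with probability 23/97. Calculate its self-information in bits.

Information content I(x) = -log₂(p(x))
I = -log₂(23/97) = -log₂(0.2371)
I = 2.0764 bits


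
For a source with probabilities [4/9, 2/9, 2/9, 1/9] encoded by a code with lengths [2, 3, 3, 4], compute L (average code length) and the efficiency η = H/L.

Average length L = Σ p_i × l_i = 2.6667 bits
Entropy H = 1.8366 bits
Efficiency η = H/L × 100% = 68.87%


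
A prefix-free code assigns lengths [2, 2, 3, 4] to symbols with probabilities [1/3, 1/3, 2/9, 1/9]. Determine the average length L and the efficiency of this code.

Average length L = Σ p_i × l_i = 2.4444 bits
Entropy H = 1.8911 bits
Efficiency η = H/L × 100% = 77.36%


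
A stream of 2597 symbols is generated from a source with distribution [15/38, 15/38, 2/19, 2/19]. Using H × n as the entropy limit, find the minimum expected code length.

Entropy H = 1.7425 bits/symbol
Minimum bits = H × n = 1.7425 × 2597
= 4525.24 bits


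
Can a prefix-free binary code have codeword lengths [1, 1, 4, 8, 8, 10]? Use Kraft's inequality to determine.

Kraft inequality: Σ 2^(-l_i) ≤ 1 for prefix-free code
Calculating: 2^(-1) + 2^(-1) + 2^(-4) + 2^(-8) + 2^(-8) + 2^(-10)
= 0.5 + 0.5 + 0.0625 + 0.00390625 + 0.00390625 + 0.0009765625
= 1.0713
Since 1.0713 > 1, prefix-free code does not exist


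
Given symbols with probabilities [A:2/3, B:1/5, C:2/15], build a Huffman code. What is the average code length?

Huffman tree construction:
Combine smallest probabilities repeatedly
Resulting codes:
  A: 1 (length 1)
  B: 01 (length 2)
  C: 00 (length 2)
Average length = Σ p(s) × length(s) = 1.3333 bits


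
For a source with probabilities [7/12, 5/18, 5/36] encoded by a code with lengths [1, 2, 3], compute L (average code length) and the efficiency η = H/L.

Average length L = Σ p_i × l_i = 1.5556 bits
Entropy H = 1.3625 bits
Efficiency η = H/L × 100% = 87.59%


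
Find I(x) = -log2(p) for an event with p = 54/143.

Information content I(x) = -log₂(p(x))
I = -log₂(54/143) = -log₂(0.3776)
I = 1.4050 bits


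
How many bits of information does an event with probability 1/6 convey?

Information content I(x) = -log₂(p(x))
I = -log₂(1/6) = -log₂(0.1667)
I = 2.5850 bits


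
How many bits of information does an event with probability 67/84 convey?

Information content I(x) = -log₂(p(x))
I = -log₂(67/84) = -log₂(0.7976)
I = 0.3262 bits


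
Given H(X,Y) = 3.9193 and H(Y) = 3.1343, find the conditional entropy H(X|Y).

Chain rule: H(X,Y) = H(X|Y) + H(Y)
H(X|Y) = H(X,Y) - H(Y) = 3.9193 - 3.1343 = 0.785 bits


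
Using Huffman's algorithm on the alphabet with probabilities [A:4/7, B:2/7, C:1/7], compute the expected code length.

Huffman tree construction:
Combine smallest probabilities repeatedly
Resulting codes:
  A: 1 (length 1)
  B: 01 (length 2)
  C: 00 (length 2)
Average length = Σ p(s) × length(s) = 1.4286 bits


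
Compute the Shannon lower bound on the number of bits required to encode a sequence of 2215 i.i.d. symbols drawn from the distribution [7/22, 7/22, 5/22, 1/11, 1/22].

Entropy H = 2.0543 bits/symbol
Minimum bits = H × n = 2.0543 × 2215
= 4550.30 bits


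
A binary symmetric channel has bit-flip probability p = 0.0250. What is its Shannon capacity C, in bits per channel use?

For BSC with error probability p:
C = 1 - H(p) where H(p) is binary entropy
H(0.0250) = -0.0250 × log₂(0.0250) - 0.9750 × log₂(0.9750)
H(p) = 0.1687
C = 1 - 0.1687 = 0.8313 bits/use


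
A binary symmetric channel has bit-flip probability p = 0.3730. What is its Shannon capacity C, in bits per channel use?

For BSC with error probability p:
C = 1 - H(p) where H(p) is binary entropy
H(0.3730) = -0.3730 × log₂(0.3730) - 0.6270 × log₂(0.6270)
H(p) = 0.9529
C = 1 - 0.9529 = 0.0471 bits/use


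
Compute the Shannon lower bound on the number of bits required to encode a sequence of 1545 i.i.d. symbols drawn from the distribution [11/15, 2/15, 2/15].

Entropy H = 1.1033 bits/symbol
Minimum bits = H × n = 1.1033 × 1545
= 1704.61 bits


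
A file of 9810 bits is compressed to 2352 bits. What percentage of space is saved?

Space savings = (1 - Compressed/Original) × 100%
= (1 - 2352/9810) × 100%
= 76.02%


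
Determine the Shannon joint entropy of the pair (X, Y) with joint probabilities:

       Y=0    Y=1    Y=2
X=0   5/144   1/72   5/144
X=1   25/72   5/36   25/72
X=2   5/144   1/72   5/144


H(X,Y) = -Σ p(x,y) log₂ p(x,y)
  p(0,0)=5/144: -0.0347 × log₂(0.0347) = 0.1683
  p(0,1)=1/72: -0.0139 × log₂(0.0139) = 0.0857
  p(0,2)=5/144: -0.0347 × log₂(0.0347) = 0.1683
  p(1,0)=25/72: -0.3472 × log₂(0.3472) = 0.5299
  p(1,1)=5/36: -0.1389 × log₂(0.1389) = 0.3956
  p(1,2)=25/72: -0.3472 × log₂(0.3472) = 0.5299
  p(2,0)=5/144: -0.0347 × log₂(0.0347) = 0.1683
  p(2,1)=1/72: -0.0139 × log₂(0.0139) = 0.0857
  p(2,2)=5/144: -0.0347 × log₂(0.0347) = 0.1683
H(X,Y) = 2.3000 bits


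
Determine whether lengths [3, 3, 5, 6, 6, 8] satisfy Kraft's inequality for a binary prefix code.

Kraft inequality: Σ 2^(-l_i) ≤ 1 for prefix-free code
Calculating: 2^(-3) + 2^(-3) + 2^(-5) + 2^(-6) + 2^(-6) + 2^(-8)
= 0.125 + 0.125 + 0.03125 + 0.015625 + 0.015625 + 0.00390625
= 0.3164
Since 0.3164 ≤ 1, prefix-free code exists


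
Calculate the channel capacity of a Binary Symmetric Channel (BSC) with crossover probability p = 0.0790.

For BSC with error probability p:
C = 1 - H(p) where H(p) is binary entropy
H(0.0790) = -0.0790 × log₂(0.0790) - 0.9210 × log₂(0.9210)
H(p) = 0.3986
C = 1 - 0.3986 = 0.6014 bits/use


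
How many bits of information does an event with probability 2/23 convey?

Information content I(x) = -log₂(p(x))
I = -log₂(2/23) = -log₂(0.0870)
I = 3.5236 bits


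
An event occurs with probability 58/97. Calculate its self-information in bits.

Information content I(x) = -log₂(p(x))
I = -log₂(58/97) = -log₂(0.5979)
I = 0.7419 bits


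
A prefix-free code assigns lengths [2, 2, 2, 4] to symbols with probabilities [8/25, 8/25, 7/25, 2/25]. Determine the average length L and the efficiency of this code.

Average length L = Σ p_i × l_i = 2.1600 bits
Entropy H = 1.8578 bits
Efficiency η = H/L × 100% = 86.01%


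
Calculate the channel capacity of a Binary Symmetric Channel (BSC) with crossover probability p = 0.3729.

For BSC with error probability p:
C = 1 - H(p) where H(p) is binary entropy
H(0.3729) = -0.3729 × log₂(0.3729) - 0.6271 × log₂(0.6271)
H(p) = 0.9529
C = 1 - 0.9529 = 0.0471 bits/use


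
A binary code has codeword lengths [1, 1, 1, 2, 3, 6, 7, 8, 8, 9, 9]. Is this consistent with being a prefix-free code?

Kraft inequality: Σ 2^(-l_i) ≤ 1 for prefix-free code
Calculating: 2^(-1) + 2^(-1) + 2^(-1) + 2^(-2) + 2^(-3) + 2^(-6) + 2^(-7) + 2^(-8) + 2^(-8) + 2^(-9) + 2^(-9)
= 0.5 + 0.5 + 0.5 + 0.25 + 0.125 + 0.015625 + 0.0078125 + 0.00390625 + 0.00390625 + 0.001953125 + 0.001953125
= 1.9102
Since 1.9102 > 1, prefix-free code does not exist


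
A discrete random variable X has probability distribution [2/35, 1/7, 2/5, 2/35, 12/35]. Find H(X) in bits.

H(X) = -Σ p(x) log₂ p(x)
  -2/35 × log₂(2/35) = 0.2360
  -1/7 × log₂(1/7) = 0.4011
  -2/5 × log₂(2/5) = 0.5288
  -2/35 × log₂(2/35) = 0.2360
  -12/35 × log₂(12/35) = 0.5295
H(X) = 1.9312 bits


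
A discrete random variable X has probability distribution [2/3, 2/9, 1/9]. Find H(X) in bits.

H(X) = -Σ p(x) log₂ p(x)
  -2/3 × log₂(2/3) = 0.3900
  -2/9 × log₂(2/9) = 0.4822
  -1/9 × log₂(1/9) = 0.3522
H(X) = 1.2244 bits


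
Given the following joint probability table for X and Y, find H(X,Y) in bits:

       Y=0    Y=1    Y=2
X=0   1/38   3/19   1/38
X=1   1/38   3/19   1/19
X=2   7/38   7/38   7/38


H(X,Y) = -Σ p(x,y) log₂ p(x,y)
  p(0,0)=1/38: -0.0263 × log₂(0.0263) = 0.1381
  p(0,1)=3/19: -0.1579 × log₂(0.1579) = 0.4205
  p(0,2)=1/38: -0.0263 × log₂(0.0263) = 0.1381
  p(1,0)=1/38: -0.0263 × log₂(0.0263) = 0.1381
  p(1,1)=3/19: -0.1579 × log₂(0.1579) = 0.4205
  p(1,2)=1/19: -0.0526 × log₂(0.0526) = 0.2236
  p(2,0)=7/38: -0.1842 × log₂(0.1842) = 0.4496
  p(2,1)=7/38: -0.1842 × log₂(0.1842) = 0.4496
  p(2,2)=7/38: -0.1842 × log₂(0.1842) = 0.4496
H(X,Y) = 2.8276 bits


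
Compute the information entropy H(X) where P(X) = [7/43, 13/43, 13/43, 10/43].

H(X) = -Σ p(x) log₂ p(x)
  -7/43 × log₂(7/43) = 0.4263
  -13/43 × log₂(13/43) = 0.5218
  -13/43 × log₂(13/43) = 0.5218
  -10/43 × log₂(10/43) = 0.4894
H(X) = 1.9592 bits


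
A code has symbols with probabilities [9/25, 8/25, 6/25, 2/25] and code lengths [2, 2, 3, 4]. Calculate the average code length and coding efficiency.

Average length L = Σ p_i × l_i = 2.4000 bits
Entropy H = 1.8423 bits
Efficiency η = H/L × 100% = 76.76%


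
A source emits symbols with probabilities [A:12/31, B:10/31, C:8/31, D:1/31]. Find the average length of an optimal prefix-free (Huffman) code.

Huffman tree construction:
Combine smallest probabilities repeatedly
Resulting codes:
  A: 0 (length 1)
  B: 11 (length 2)
  C: 101 (length 3)
  D: 100 (length 3)
Average length = Σ p(s) × length(s) = 1.9032 bits


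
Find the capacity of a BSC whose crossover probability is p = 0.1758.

For BSC with error probability p:
C = 1 - H(p) where H(p) is binary entropy
H(0.1758) = -0.1758 × log₂(0.1758) - 0.8242 × log₂(0.8242)
H(p) = 0.6708
C = 1 - 0.6708 = 0.3292 bits/use


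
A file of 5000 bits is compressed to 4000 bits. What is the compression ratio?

Compression ratio = Original / Compressed
= 5000 / 4000 = 1.25:1


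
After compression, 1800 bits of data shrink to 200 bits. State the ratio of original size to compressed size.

Compression ratio = Original / Compressed
= 1800 / 200 = 9.00:1


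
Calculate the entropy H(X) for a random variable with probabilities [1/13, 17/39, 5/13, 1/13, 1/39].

H(X) = -Σ p(x) log₂ p(x)
  -1/13 × log₂(1/13) = 0.2846
  -17/39 × log₂(17/39) = 0.5222
  -5/13 × log₂(5/13) = 0.5302
  -1/13 × log₂(1/13) = 0.2846
  -1/39 × log₂(1/39) = 0.1355
H(X) = 1.7572 bits


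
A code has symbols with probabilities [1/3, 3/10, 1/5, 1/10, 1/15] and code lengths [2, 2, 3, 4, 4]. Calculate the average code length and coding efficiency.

Average length L = Σ p_i × l_i = 2.5333 bits
Entropy H = 2.1064 bits
Efficiency η = H/L × 100% = 83.15%


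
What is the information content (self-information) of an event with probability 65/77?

Information content I(x) = -log₂(p(x))
I = -log₂(65/77) = -log₂(0.8442)
I = 0.2444 bits


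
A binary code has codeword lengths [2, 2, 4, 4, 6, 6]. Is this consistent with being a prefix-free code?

Kraft inequality: Σ 2^(-l_i) ≤ 1 for prefix-free code
Calculating: 2^(-2) + 2^(-2) + 2^(-4) + 2^(-4) + 2^(-6) + 2^(-6)
= 0.25 + 0.25 + 0.0625 + 0.0625 + 0.015625 + 0.015625
= 0.6562
Since 0.6562 ≤ 1, prefix-free code exists


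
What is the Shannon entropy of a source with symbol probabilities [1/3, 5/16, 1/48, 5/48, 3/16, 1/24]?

H(X) = -Σ p(x) log₂ p(x)
  -1/3 × log₂(1/3) = 0.5283
  -5/16 × log₂(5/16) = 0.5244
  -1/48 × log₂(1/48) = 0.1164
  -5/48 × log₂(5/48) = 0.3399
  -3/16 × log₂(3/16) = 0.4528
  -1/24 × log₂(1/24) = 0.1910
H(X) = 2.1528 bits


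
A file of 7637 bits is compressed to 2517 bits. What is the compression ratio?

Compression ratio = Original / Compressed
= 7637 / 2517 = 3.03:1


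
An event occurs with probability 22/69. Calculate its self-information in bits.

Information content I(x) = -log₂(p(x))
I = -log₂(22/69) = -log₂(0.3188)
I = 1.6491 bits


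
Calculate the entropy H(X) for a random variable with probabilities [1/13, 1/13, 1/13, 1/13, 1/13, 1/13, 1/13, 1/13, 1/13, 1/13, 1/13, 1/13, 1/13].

H(X) = -Σ p(x) log₂ p(x)
  -1/13 × log₂(1/13) = 0.2846
  -1/13 × log₂(1/13) = 0.2846
  -1/13 × log₂(1/13) = 0.2846
  -1/13 × log₂(1/13) = 0.2846
  -1/13 × log₂(1/13) = 0.2846
  -1/13 × log₂(1/13) = 0.2846
  -1/13 × log₂(1/13) = 0.2846
  -1/13 × log₂(1/13) = 0.2846
  -1/13 × log₂(1/13) = 0.2846
  -1/13 × log₂(1/13) = 0.2846
  -1/13 × log₂(1/13) = 0.2846
  -1/13 × log₂(1/13) = 0.2846
  -1/13 × log₂(1/13) = 0.2846
H(X) = 3.7004 bits


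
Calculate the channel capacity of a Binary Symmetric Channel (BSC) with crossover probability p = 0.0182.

For BSC with error probability p:
C = 1 - H(p) where H(p) is binary entropy
H(0.0182) = -0.0182 × log₂(0.0182) - 0.9818 × log₂(0.9818)
H(p) = 0.1312
C = 1 - 0.1312 = 0.8688 bits/use


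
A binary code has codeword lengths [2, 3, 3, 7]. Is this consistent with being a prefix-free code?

Kraft inequality: Σ 2^(-l_i) ≤ 1 for prefix-free code
Calculating: 2^(-2) + 2^(-3) + 2^(-3) + 2^(-7)
= 0.25 + 0.125 + 0.125 + 0.0078125
= 0.5078
Since 0.5078 ≤ 1, prefix-free code exists


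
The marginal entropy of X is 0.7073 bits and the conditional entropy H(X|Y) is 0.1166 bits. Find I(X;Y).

I(X;Y) = H(X) - H(X|Y)
I(X;Y) = 0.7073 - 0.1166 = 0.5907 bits


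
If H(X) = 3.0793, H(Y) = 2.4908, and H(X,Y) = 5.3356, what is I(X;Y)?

I(X;Y) = H(X) + H(Y) - H(X,Y)
I(X;Y) = 3.0793 + 2.4908 - 5.3356 = 0.2345 bits


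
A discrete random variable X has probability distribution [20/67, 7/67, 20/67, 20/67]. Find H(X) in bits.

H(X) = -Σ p(x) log₂ p(x)
  -20/67 × log₂(20/67) = 0.5206
  -7/67 × log₂(7/67) = 0.3405
  -20/67 × log₂(20/67) = 0.5206
  -20/67 × log₂(20/67) = 0.5206
H(X) = 1.9024 bits


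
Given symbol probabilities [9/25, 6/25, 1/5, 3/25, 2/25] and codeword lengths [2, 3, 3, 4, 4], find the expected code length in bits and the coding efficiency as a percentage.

Average length L = Σ p_i × l_i = 2.8400 bits
Entropy H = 2.1477 bits
Efficiency η = H/L × 100% = 75.62%


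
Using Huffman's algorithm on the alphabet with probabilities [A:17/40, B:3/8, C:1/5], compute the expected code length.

Huffman tree construction:
Combine smallest probabilities repeatedly
Resulting codes:
  A: 0 (length 1)
  B: 11 (length 2)
  C: 10 (length 2)
Average length = Σ p(s) × length(s) = 1.5750 bits


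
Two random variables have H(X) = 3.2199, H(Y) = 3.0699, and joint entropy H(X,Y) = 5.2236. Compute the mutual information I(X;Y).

I(X;Y) = H(X) + H(Y) - H(X,Y)
I(X;Y) = 3.2199 + 3.0699 - 5.2236 = 1.0662 bits


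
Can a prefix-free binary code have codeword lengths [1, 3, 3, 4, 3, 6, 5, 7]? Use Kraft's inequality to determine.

Kraft inequality: Σ 2^(-l_i) ≤ 1 for prefix-free code
Calculating: 2^(-1) + 2^(-3) + 2^(-3) + 2^(-4) + 2^(-3) + 2^(-6) + 2^(-5) + 2^(-7)
= 0.5 + 0.125 + 0.125 + 0.0625 + 0.125 + 0.015625 + 0.03125 + 0.0078125
= 0.9922
Since 0.9922 ≤ 1, prefix-free code exists


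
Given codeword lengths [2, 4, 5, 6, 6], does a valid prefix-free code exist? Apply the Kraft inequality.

Kraft inequality: Σ 2^(-l_i) ≤ 1 for prefix-free code
Calculating: 2^(-2) + 2^(-4) + 2^(-5) + 2^(-6) + 2^(-6)
= 0.25 + 0.0625 + 0.03125 + 0.015625 + 0.015625
= 0.3750
Since 0.3750 ≤ 1, prefix-free code exists


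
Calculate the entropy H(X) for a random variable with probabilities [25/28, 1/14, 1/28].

H(X) = -Σ p(x) log₂ p(x)
  -25/28 × log₂(25/28) = 0.1460
  -1/14 × log₂(1/14) = 0.2720
  -1/28 × log₂(1/28) = 0.1717
H(X) = 0.5896 bits


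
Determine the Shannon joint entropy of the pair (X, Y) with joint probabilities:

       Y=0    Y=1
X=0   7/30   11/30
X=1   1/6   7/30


H(X,Y) = -Σ p(x,y) log₂ p(x,y)
  p(0,0)=7/30: -0.2333 × log₂(0.2333) = 0.4899
  p(0,1)=11/30: -0.3667 × log₂(0.3667) = 0.5307
  p(1,0)=1/6: -0.1667 × log₂(0.1667) = 0.4308
  p(1,1)=7/30: -0.2333 × log₂(0.2333) = 0.4899
H(X,Y) = 1.9413 bits


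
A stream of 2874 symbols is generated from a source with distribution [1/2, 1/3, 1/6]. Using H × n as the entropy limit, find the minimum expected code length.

Entropy H = 1.4591 bits/symbol
Minimum bits = H × n = 1.4591 × 2874
= 4193.59 bits


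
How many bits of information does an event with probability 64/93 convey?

Information content I(x) = -log₂(p(x))
I = -log₂(64/93) = -log₂(0.6882)
I = 0.5392 bits


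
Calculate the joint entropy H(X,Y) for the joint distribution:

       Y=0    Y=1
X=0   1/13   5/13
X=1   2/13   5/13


H(X,Y) = -Σ p(x,y) log₂ p(x,y)
  p(0,0)=1/13: -0.0769 × log₂(0.0769) = 0.2846
  p(0,1)=5/13: -0.3846 × log₂(0.3846) = 0.5302
  p(1,0)=2/13: -0.1538 × log₂(0.1538) = 0.4155
  p(1,1)=5/13: -0.3846 × log₂(0.3846) = 0.5302
H(X,Y) = 1.7605 bits


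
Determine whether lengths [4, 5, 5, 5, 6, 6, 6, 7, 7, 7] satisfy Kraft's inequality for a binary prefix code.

Kraft inequality: Σ 2^(-l_i) ≤ 1 for prefix-free code
Calculating: 2^(-4) + 2^(-5) + 2^(-5) + 2^(-5) + 2^(-6) + 2^(-6) + 2^(-6) + 2^(-7) + 2^(-7) + 2^(-7)
= 0.0625 + 0.03125 + 0.03125 + 0.03125 + 0.015625 + 0.015625 + 0.015625 + 0.0078125 + 0.0078125 + 0.0078125
= 0.2266
Since 0.2266 ≤ 1, prefix-free code exists


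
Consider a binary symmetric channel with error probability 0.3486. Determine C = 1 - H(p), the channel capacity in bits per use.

For BSC with error probability p:
C = 1 - H(p) where H(p) is binary entropy
H(0.3486) = -0.3486 × log₂(0.3486) - 0.6514 × log₂(0.6514)
H(p) = 0.9328
C = 1 - 0.9328 = 0.0672 bits/use


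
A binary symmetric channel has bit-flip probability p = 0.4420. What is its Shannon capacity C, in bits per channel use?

For BSC with error probability p:
C = 1 - H(p) where H(p) is binary entropy
H(0.4420) = -0.4420 × log₂(0.4420) - 0.5580 × log₂(0.5580)
H(p) = 0.9903
C = 1 - 0.9903 = 0.0097 bits/use


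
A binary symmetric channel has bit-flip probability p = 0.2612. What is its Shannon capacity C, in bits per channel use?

For BSC with error probability p:
C = 1 - H(p) where H(p) is binary entropy
H(0.2612) = -0.2612 × log₂(0.2612) - 0.7388 × log₂(0.7388)
H(p) = 0.8286
C = 1 - 0.8286 = 0.1714 bits/use


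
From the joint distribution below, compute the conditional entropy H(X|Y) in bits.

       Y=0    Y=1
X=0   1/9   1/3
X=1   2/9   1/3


H(X|Y) = Σ_y p(y) H(X|Y=y)
  p(Y=0) = 1/3, H(X|Y=0) = 0.9183
  p(Y=1) = 2/3, H(X|Y=1) = 1.0000
H(X|Y) = 0.3333×0.9183 + 0.6667×1.0000 = 0.9728 bits


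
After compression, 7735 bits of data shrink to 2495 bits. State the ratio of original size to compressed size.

Compression ratio = Original / Compressed
= 7735 / 2495 = 3.10:1


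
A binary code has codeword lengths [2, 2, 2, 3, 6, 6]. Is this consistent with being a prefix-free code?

Kraft inequality: Σ 2^(-l_i) ≤ 1 for prefix-free code
Calculating: 2^(-2) + 2^(-2) + 2^(-2) + 2^(-3) + 2^(-6) + 2^(-6)
= 0.25 + 0.25 + 0.25 + 0.125 + 0.015625 + 0.015625
= 0.9062
Since 0.9062 ≤ 1, prefix-free code exists


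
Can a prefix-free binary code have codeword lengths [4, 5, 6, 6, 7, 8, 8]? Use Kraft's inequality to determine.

Kraft inequality: Σ 2^(-l_i) ≤ 1 for prefix-free code
Calculating: 2^(-4) + 2^(-5) + 2^(-6) + 2^(-6) + 2^(-7) + 2^(-8) + 2^(-8)
= 0.0625 + 0.03125 + 0.015625 + 0.015625 + 0.0078125 + 0.00390625 + 0.00390625
= 0.1406
Since 0.1406 ≤ 1, prefix-free code exists


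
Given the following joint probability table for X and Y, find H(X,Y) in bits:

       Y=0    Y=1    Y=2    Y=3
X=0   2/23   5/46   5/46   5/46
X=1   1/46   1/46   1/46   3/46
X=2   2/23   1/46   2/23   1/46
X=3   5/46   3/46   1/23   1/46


H(X,Y) = -Σ p(x,y) log₂ p(x,y)
  p(0,0)=2/23: -0.0870 × log₂(0.0870) = 0.3064
  p(0,1)=5/46: -0.1087 × log₂(0.1087) = 0.3480
  p(0,2)=5/46: -0.1087 × log₂(0.1087) = 0.3480
  p(0,3)=5/46: -0.1087 × log₂(0.1087) = 0.3480
  p(1,0)=1/46: -0.0217 × log₂(0.0217) = 0.1201
  p(1,1)=1/46: -0.0217 × log₂(0.0217) = 0.1201
  p(1,2)=1/46: -0.0217 × log₂(0.0217) = 0.1201
  p(1,3)=3/46: -0.0652 × log₂(0.0652) = 0.2569
  p(2,0)=2/23: -0.0870 × log₂(0.0870) = 0.3064
  p(2,1)=1/46: -0.0217 × log₂(0.0217) = 0.1201
  p(2,2)=2/23: -0.0870 × log₂(0.0870) = 0.3064
  p(2,3)=1/46: -0.0217 × log₂(0.0217) = 0.1201
  p(3,0)=5/46: -0.1087 × log₂(0.1087) = 0.3480
  p(3,1)=3/46: -0.0652 × log₂(0.0652) = 0.2569
  p(3,2)=1/23: -0.0435 × log₂(0.0435) = 0.1967
  p(3,3)=1/46: -0.0217 × log₂(0.0217) = 0.1201
H(X,Y) = 3.7421 bits


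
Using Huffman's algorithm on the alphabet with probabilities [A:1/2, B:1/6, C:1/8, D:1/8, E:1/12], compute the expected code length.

Huffman tree construction:
Combine smallest probabilities repeatedly
Resulting codes:
  A: 0 (length 1)
  B: 111 (length 3)
  C: 101 (length 3)
  D: 110 (length 3)
  E: 100 (length 3)
Average length = Σ p(s) × length(s) = 2.0000 bits


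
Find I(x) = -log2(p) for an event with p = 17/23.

Information content I(x) = -log₂(p(x))
I = -log₂(17/23) = -log₂(0.7391)
I = 0.4361 bits


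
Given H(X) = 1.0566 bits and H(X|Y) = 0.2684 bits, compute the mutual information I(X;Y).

I(X;Y) = H(X) - H(X|Y)
I(X;Y) = 1.0566 - 0.2684 = 0.7882 bits


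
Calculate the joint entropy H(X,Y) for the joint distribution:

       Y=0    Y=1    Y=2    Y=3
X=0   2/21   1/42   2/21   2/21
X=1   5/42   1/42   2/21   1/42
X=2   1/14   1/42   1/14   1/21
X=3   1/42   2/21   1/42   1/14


H(X,Y) = -Σ p(x,y) log₂ p(x,y)
  p(0,0)=2/21: -0.0952 × log₂(0.0952) = 0.3231
  p(0,1)=1/42: -0.0238 × log₂(0.0238) = 0.1284
  p(0,2)=2/21: -0.0952 × log₂(0.0952) = 0.3231
  p(0,3)=2/21: -0.0952 × log₂(0.0952) = 0.3231
  p(1,0)=5/42: -0.1190 × log₂(0.1190) = 0.3655
  p(1,1)=1/42: -0.0238 × log₂(0.0238) = 0.1284
  p(1,2)=2/21: -0.0952 × log₂(0.0952) = 0.3231
  p(1,3)=1/42: -0.0238 × log₂(0.0238) = 0.1284
  p(2,0)=1/14: -0.0714 × log₂(0.0714) = 0.2720
  p(2,1)=1/42: -0.0238 × log₂(0.0238) = 0.1284
  p(2,2)=1/14: -0.0714 × log₂(0.0714) = 0.2720
  p(2,3)=1/21: -0.0476 × log₂(0.0476) = 0.2092
  p(3,0)=1/42: -0.0238 × log₂(0.0238) = 0.1284
  p(3,1)=2/21: -0.0952 × log₂(0.0952) = 0.3231
  p(3,2)=1/42: -0.0238 × log₂(0.0238) = 0.1284
  p(3,3)=1/14: -0.0714 × log₂(0.0714) = 0.2720
H(X,Y) = 3.7763 bits


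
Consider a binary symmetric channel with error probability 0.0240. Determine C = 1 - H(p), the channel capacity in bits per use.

For BSC with error probability p:
C = 1 - H(p) where H(p) is binary entropy
H(0.0240) = -0.0240 × log₂(0.0240) - 0.9760 × log₂(0.9760)
H(p) = 0.1633
C = 1 - 0.1633 = 0.8367 bits/use


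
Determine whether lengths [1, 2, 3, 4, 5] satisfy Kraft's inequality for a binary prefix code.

Kraft inequality: Σ 2^(-l_i) ≤ 1 for prefix-free code
Calculating: 2^(-1) + 2^(-2) + 2^(-3) + 2^(-4) + 2^(-5)
= 0.5 + 0.25 + 0.125 + 0.0625 + 0.03125
= 0.9688
Since 0.9688 ≤ 1, prefix-free code exists


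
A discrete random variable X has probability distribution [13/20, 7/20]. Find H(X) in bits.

H(X) = -Σ p(x) log₂ p(x)
  -13/20 × log₂(13/20) = 0.4040
  -7/20 × log₂(7/20) = 0.5301
H(X) = 0.9341 bits


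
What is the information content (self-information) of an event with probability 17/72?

Information content I(x) = -log₂(p(x))
I = -log₂(17/72) = -log₂(0.2361)
I = 2.0825 bits


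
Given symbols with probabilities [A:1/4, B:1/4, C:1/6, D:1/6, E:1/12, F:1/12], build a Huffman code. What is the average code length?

Huffman tree construction:
Combine smallest probabilities repeatedly
Resulting codes:
  A: 01 (length 2)
  B: 10 (length 2)
  C: 110 (length 3)
  D: 111 (length 3)
  E: 000 (length 3)
  F: 001 (length 3)
Average length = Σ p(s) × length(s) = 2.5000 bits


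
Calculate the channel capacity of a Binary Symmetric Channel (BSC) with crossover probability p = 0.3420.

For BSC with error probability p:
C = 1 - H(p) where H(p) is binary entropy
H(0.3420) = -0.3420 × log₂(0.3420) - 0.6580 × log₂(0.6580)
H(p) = 0.9267
C = 1 - 0.9267 = 0.0733 bits/use


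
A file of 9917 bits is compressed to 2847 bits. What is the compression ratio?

Compression ratio = Original / Compressed
= 9917 / 2847 = 3.48:1


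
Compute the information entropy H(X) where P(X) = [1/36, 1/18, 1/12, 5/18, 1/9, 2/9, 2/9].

H(X) = -Σ p(x) log₂ p(x)
  -1/36 × log₂(1/36) = 0.1436
  -1/18 × log₂(1/18) = 0.2317
  -1/12 × log₂(1/12) = 0.2987
  -5/18 × log₂(5/18) = 0.5133
  -1/9 × log₂(1/9) = 0.3522
  -2/9 × log₂(2/9) = 0.4822
  -2/9 × log₂(2/9) = 0.4822
H(X) = 2.5040 bits


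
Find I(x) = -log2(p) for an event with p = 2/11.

Information content I(x) = -log₂(p(x))
I = -log₂(2/11) = -log₂(0.1818)
I = 2.4594 bits


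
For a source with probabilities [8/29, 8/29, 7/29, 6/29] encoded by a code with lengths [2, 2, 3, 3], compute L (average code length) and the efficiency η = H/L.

Average length L = Σ p_i × l_i = 2.4483 bits
Entropy H = 1.9904 bits
Efficiency η = H/L × 100% = 81.30%


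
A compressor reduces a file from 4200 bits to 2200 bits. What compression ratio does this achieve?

Compression ratio = Original / Compressed
= 4200 / 2200 = 1.91:1


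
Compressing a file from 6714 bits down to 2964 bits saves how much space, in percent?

Space savings = (1 - Compressed/Original) × 100%
= (1 - 2964/6714) × 100%
= 55.85%


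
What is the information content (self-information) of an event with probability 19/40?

Information content I(x) = -log₂(p(x))
I = -log₂(19/40) = -log₂(0.4750)
I = 1.0740 bits


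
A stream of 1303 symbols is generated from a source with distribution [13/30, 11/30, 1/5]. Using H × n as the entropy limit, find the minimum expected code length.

Entropy H = 1.5179 bits/symbol
Minimum bits = H × n = 1.5179 × 1303
= 1977.84 bits


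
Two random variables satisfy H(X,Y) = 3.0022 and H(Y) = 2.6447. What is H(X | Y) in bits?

Chain rule: H(X,Y) = H(X|Y) + H(Y)
H(X|Y) = H(X,Y) - H(Y) = 3.0022 - 2.6447 = 0.3575 bits


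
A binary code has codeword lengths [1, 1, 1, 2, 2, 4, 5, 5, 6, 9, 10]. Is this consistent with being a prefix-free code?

Kraft inequality: Σ 2^(-l_i) ≤ 1 for prefix-free code
Calculating: 2^(-1) + 2^(-1) + 2^(-1) + 2^(-2) + 2^(-2) + 2^(-4) + 2^(-5) + 2^(-5) + 2^(-6) + 2^(-9) + 2^(-10)
= 0.5 + 0.5 + 0.5 + 0.25 + 0.25 + 0.0625 + 0.03125 + 0.03125 + 0.015625 + 0.001953125 + 0.0009765625
= 2.1436
Since 2.1436 > 1, prefix-free code does not exist


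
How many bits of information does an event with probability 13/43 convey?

Information content I(x) = -log₂(p(x))
I = -log₂(13/43) = -log₂(0.3023)
I = 1.7258 bits


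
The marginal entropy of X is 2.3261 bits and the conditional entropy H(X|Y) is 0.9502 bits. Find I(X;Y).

I(X;Y) = H(X) - H(X|Y)
I(X;Y) = 2.3261 - 0.9502 = 1.3759 bits


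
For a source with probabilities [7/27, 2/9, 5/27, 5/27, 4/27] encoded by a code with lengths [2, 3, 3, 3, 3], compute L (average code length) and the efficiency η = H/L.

Average length L = Σ p_i × l_i = 2.7407 bits
Entropy H = 2.2963 bits
Efficiency η = H/L × 100% = 83.79%


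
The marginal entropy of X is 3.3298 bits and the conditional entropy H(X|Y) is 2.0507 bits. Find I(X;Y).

I(X;Y) = H(X) - H(X|Y)
I(X;Y) = 3.3298 - 2.0507 = 1.2791 bits


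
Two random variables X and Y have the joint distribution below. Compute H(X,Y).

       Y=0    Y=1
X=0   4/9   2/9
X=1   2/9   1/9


H(X,Y) = -Σ p(x,y) log₂ p(x,y)
  p(0,0)=4/9: -0.4444 × log₂(0.4444) = 0.5200
  p(0,1)=2/9: -0.2222 × log₂(0.2222) = 0.4822
  p(1,0)=2/9: -0.2222 × log₂(0.2222) = 0.4822
  p(1,1)=1/9: -0.1111 × log₂(0.1111) = 0.3522
H(X,Y) = 1.8366 bits


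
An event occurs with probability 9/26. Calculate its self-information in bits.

Information content I(x) = -log₂(p(x))
I = -log₂(9/26) = -log₂(0.3462)
I = 1.5305 bits


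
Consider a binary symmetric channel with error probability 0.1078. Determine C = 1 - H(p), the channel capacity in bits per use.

For BSC with error probability p:
C = 1 - H(p) where H(p) is binary entropy
H(0.1078) = -0.1078 × log₂(0.1078) - 0.8922 × log₂(0.8922)
H(p) = 0.4932
C = 1 - 0.4932 = 0.5068 bits/use


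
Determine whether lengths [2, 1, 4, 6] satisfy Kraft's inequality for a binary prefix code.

Kraft inequality: Σ 2^(-l_i) ≤ 1 for prefix-free code
Calculating: 2^(-2) + 2^(-1) + 2^(-4) + 2^(-6)
= 0.25 + 0.5 + 0.0625 + 0.015625
= 0.8281
Since 0.8281 ≤ 1, prefix-free code exists


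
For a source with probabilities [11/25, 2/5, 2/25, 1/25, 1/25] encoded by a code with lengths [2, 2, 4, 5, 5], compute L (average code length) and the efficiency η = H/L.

Average length L = Σ p_i × l_i = 2.4000 bits
Entropy H = 1.7129 bits
Efficiency η = H/L × 100% = 71.37%


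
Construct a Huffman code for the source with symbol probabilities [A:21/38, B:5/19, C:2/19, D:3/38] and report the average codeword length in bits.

Huffman tree construction:
Combine smallest probabilities repeatedly
Resulting codes:
  A: 1 (length 1)
  B: 01 (length 2)
  C: 001 (length 3)
  D: 000 (length 3)
Average length = Σ p(s) × length(s) = 1.6316 bits


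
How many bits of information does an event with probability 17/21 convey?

Information content I(x) = -log₂(p(x))
I = -log₂(17/21) = -log₂(0.8095)
I = 0.3049 bits


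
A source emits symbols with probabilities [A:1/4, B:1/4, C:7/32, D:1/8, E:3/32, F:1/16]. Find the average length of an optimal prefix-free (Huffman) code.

Huffman tree construction:
Combine smallest probabilities repeatedly
Resulting codes:
  A: 01 (length 2)
  B: 10 (length 2)
  C: 00 (length 2)
  D: 110 (length 3)
  E: 1111 (length 4)
  F: 1110 (length 4)
Average length = Σ p(s) × length(s) = 2.4375 bits


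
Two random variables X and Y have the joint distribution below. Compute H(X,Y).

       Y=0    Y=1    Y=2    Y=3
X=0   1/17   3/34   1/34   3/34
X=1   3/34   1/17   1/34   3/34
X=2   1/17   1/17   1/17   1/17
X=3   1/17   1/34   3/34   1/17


H(X,Y) = -Σ p(x,y) log₂ p(x,y)
  p(0,0)=1/17: -0.0588 × log₂(0.0588) = 0.2404
  p(0,1)=3/34: -0.0882 × log₂(0.0882) = 0.3090
  p(0,2)=1/34: -0.0294 × log₂(0.0294) = 0.1496
  p(0,3)=3/34: -0.0882 × log₂(0.0882) = 0.3090
  p(1,0)=3/34: -0.0882 × log₂(0.0882) = 0.3090
  p(1,1)=1/17: -0.0588 × log₂(0.0588) = 0.2404
  p(1,2)=1/34: -0.0294 × log₂(0.0294) = 0.1496
  p(1,3)=3/34: -0.0882 × log₂(0.0882) = 0.3090
  p(2,0)=1/17: -0.0588 × log₂(0.0588) = 0.2404
  p(2,1)=1/17: -0.0588 × log₂(0.0588) = 0.2404
  p(2,2)=1/17: -0.0588 × log₂(0.0588) = 0.2404
  p(2,3)=1/17: -0.0588 × log₂(0.0588) = 0.2404
  p(3,0)=1/17: -0.0588 × log₂(0.0588) = 0.2404
  p(3,1)=1/34: -0.0294 × log₂(0.0294) = 0.1496
  p(3,2)=3/34: -0.0882 × log₂(0.0882) = 0.3090
  p(3,3)=1/17: -0.0588 × log₂(0.0588) = 0.2404
H(X,Y) = 3.9176 bits


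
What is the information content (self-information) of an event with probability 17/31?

Information content I(x) = -log₂(p(x))
I = -log₂(17/31) = -log₂(0.5484)
I = 0.8667 bits
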